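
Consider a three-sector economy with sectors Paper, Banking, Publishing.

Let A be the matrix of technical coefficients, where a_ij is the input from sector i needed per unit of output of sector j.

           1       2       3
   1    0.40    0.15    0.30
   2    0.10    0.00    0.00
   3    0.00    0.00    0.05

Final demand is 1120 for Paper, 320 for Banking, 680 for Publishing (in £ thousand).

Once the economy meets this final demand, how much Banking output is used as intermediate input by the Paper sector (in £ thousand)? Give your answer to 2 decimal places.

I − A =
  [   0.60    -0.15    -0.30]
  [  -0.10     1.00     0.00]
  [   0.00     0.00     0.95]
Cofactors of I−A, C_ij = (−1)^(i+j)·(minor ij) (rows/columns in the sector order above):
  C_11 = (1.00)(0.95) − (0.00)(0.00) = 0.9500
  C_12 = −[(-0.10)(0.95) − (0.00)(0.00)] = 0.0950
  C_13 = (-0.10)(0.00) − (1.00)(0.00) = 0.0000
  C_21 = −[(-0.15)(0.95) − (-0.30)(0.00)] = 0.1425
  C_22 = (0.60)(0.95) − (-0.30)(0.00) = 0.5700
  C_23 = −[(0.60)(0.00) − (-0.15)(0.00)] = 0.0000
  C_31 = (-0.15)(0.00) − (-0.30)(1.00) = 0.3000
  C_32 = −[(0.60)(0.00) − (-0.30)(-0.10)] = 0.0300
  C_33 = (0.60)(1.00) − (-0.15)(-0.10) = 0.5850
det(I−A) = Σ_j (I−A)_1j·C_1j = (0.60)(0.9500) + (-0.15)(0.0950) + (-0.30)(0.0000) = 0.55575
adj(I−A) = Cᵀ =
  [ 0.9500   0.1425   0.3000]
  [ 0.0950   0.5700   0.0300]
  [ 0.0000   0.0000   0.5850]
(I − A)⁻¹ = adj(I−A) / det(I−A) ≈
  [   1.7094     0.2564     0.5398]
  [   0.1709     1.0256     0.0540]
  [   0.0000     0.0000     1.0526]
First solve x = (I − A)⁻¹ d = adj(I−A)·d / det(I−A); in particular x_1 = (0.9500·1120 + 0.1425·320 + 0.3000·680) / 0.55575 = 1313.60 / 0.55575 ≈ 2363.6527.
Intermediate flow from 2 to 1: z_21 = a_21 · x_1 = 0.10 × 1313.60 / 0.55575 = 131.36 / 0.55575 ≈ 236.37.

z_21 = 236.37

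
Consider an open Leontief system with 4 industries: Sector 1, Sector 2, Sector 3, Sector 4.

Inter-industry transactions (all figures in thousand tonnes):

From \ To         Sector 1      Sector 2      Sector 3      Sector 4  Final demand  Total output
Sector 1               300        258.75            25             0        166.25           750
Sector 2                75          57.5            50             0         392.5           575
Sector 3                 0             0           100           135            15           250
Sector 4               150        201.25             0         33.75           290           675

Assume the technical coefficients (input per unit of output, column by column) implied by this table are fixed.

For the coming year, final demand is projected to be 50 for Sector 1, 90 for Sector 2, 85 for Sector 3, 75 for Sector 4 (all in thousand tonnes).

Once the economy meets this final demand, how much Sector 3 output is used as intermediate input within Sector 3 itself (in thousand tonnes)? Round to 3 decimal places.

z_33 = 82.673

Technical coefficients a_ij = z_ij / X_j:
  a_11 = 300/750 = 0.40, a_21 = 75/750 = 0.10, a_31 = 0/750 = 0.00, a_41 = 150/750 = 0.20
  a_12 = 258.75/575 = 0.45, a_22 = 57.5/575 = 0.10, a_32 = 0/575 = 0.00, a_42 = 201.25/575 = 0.35
  a_13 = 25/250 = 0.10, a_23 = 50/250 = 0.20, a_33 = 100/250 = 0.40, a_43 = 0/250 = 0.00
  a_14 = 0/675 = 0.00, a_24 = 0/675 = 0.00, a_34 = 135/675 = 0.20, a_44 = 33.75/675 = 0.05
I − A =
  [   0.60    -0.45    -0.10     0.00]
  [  -0.10     0.90    -0.20     0.00]
  [   0.00     0.00     0.60    -0.20]
  [  -0.20    -0.35     0.00     0.95]
Compute the cofactors C_ij = (−1)^(i+j)·(3×3 minor ij) of I−A; the adjugate is their transpose:
adj(I−A) = Cᵀ =
  [ 0.49900   0.26350   0.17100   0.03600]
  [ 0.06500   0.33800   0.12350   0.02600]
  [ 0.04300   0.06000   0.47025   0.09900]
  [ 0.12900   0.18000   0.08150   0.29700]
det(I−A) = Σ_j (I−A)_1j·C_1j = (0.60)(0.49900) + (-0.45)(0.06500) + (-0.10)(0.04300) + (0.00)(0.12900) = 0.26585
(I − A)⁻¹ = adj(I−A) / det(I−A) ≈
  [   1.8770     0.9912     0.6432     0.1354]
  [   0.2445     1.2714     0.4645     0.0978]
  [   0.1617     0.2257     1.7689     0.3724]
  [   0.4852     0.6771     0.3066     1.1172]
First solve x = (I − A)⁻¹ d = adj(I−A)·d / det(I−A); in particular x_3 = (0.04300·50 + 0.06000·90 + 0.47025·85 + 0.09900·75) / 0.26585 = 54.94625 / 0.26585 ≈ 206.68140.
Intermediate flow from 3 to 3: z_33 = a_33 · x_3 = 0.40 × 54.94625 / 0.26585 = 21.9785 / 0.26585 ≈ 82.673.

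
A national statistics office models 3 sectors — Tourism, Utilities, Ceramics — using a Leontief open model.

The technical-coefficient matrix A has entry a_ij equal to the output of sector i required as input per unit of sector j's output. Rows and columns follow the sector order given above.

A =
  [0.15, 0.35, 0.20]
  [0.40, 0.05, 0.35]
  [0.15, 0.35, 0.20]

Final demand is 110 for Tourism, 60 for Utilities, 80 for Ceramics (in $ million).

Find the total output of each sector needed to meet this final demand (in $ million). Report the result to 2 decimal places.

x_1 = 327.11, x_2 = 310.35, x_3 = 297.11

I − A =
  [   0.85    -0.35    -0.20]
  [  -0.40     0.95    -0.35]
  [  -0.15    -0.35     0.80]
Cofactors of I−A, C_ij = (−1)^(i+j)·(minor ij) (rows/columns in the sector order above):
  C_11 = (0.95)(0.80) − (-0.35)(-0.35) = 0.6375
  C_12 = −[(-0.40)(0.80) − (-0.35)(-0.15)] = 0.3725
  C_13 = (-0.40)(-0.35) − (0.95)(-0.15) = 0.2825
  C_21 = −[(-0.35)(0.80) − (-0.20)(-0.35)] = 0.3500
  C_22 = (0.85)(0.80) − (-0.20)(-0.15) = 0.6500
  C_23 = −[(0.85)(-0.35) − (-0.35)(-0.15)] = 0.3500
  C_31 = (-0.35)(-0.35) − (-0.20)(0.95) = 0.3125
  C_32 = −[(0.85)(-0.35) − (-0.20)(-0.40)] = 0.3775
  C_33 = (0.85)(0.95) − (-0.35)(-0.40) = 0.6675
det(I−A) = Σ_j (I−A)_1j·C_1j = (0.85)(0.6375) + (-0.35)(0.3725) + (-0.20)(0.2825) = 0.3550
adj(I−A) = Cᵀ =
  [ 0.6375   0.3500   0.3125]
  [ 0.3725   0.6500   0.3775]
  [ 0.2825   0.3500   0.6675]
(I − A)⁻¹ = adj(I−A) / det(I−A) ≈
  [   1.7958     0.9859     0.8803]
  [   1.0493     1.8310     1.0634]
  [   0.7958     0.9859     1.8803]
x = (I − A)⁻¹ d = adj(I−A)·d / det(I−A), with det(I−A) = 0.3550:
  x_1 = (0.6375·110 + 0.3500·60 + 0.3125·80) / 0.3550 = 116.125 / 0.3550 ≈ 327.11
  x_2 = (0.3725·110 + 0.6500·60 + 0.3775·80) / 0.3550 = 110.175 / 0.3550 ≈ 310.35
  x_3 = (0.2825·110 + 0.3500·60 + 0.6675·80) / 0.3550 = 105.475 / 0.3550 ≈ 297.11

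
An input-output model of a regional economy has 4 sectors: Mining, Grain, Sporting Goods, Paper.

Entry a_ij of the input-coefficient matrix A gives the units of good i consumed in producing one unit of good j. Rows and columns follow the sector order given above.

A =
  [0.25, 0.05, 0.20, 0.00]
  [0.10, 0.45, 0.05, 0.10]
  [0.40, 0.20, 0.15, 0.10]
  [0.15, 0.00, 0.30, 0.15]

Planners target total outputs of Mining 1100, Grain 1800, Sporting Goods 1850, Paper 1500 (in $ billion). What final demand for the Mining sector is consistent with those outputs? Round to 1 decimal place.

I − A =
  [   0.75    -0.05    -0.20     0.00]
  [  -0.10     0.55    -0.05    -0.10]
  [  -0.40    -0.20     0.85    -0.10]
  [  -0.15     0.00    -0.30     0.85]
d = (I − A) x:
  d_M = (+0.75)·1100 + (-0.05)·1800 + (-0.20)·1850 + (+0.00)·1500 = 365.0
  d_G = (-0.10)·1100 + (+0.55)·1800 + (-0.05)·1850 + (-0.10)·1500 = 637.5
  d_S = (-0.40)·1100 + (-0.20)·1800 + (+0.85)·1850 + (-0.10)·1500 = 622.5
  d_P = (-0.15)·1100 + (+0.00)·1800 + (-0.30)·1850 + (+0.85)·1500 = 555.0

d_M = 365.0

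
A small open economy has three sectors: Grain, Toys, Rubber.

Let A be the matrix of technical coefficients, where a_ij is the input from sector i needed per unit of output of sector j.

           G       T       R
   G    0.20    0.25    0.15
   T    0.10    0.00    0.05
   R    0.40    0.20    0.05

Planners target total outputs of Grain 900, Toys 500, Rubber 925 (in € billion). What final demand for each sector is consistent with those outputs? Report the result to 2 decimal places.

I − A =
  [   0.80    -0.25    -0.15]
  [  -0.10     1.00    -0.05]
  [  -0.40    -0.20     0.95]
d = (I − A) x:
  d_G = (+0.80)·900 + (-0.25)·500 + (-0.15)·925 = 456.25
  d_T = (-0.10)·900 + (+1.00)·500 + (-0.05)·925 = 363.75
  d_R = (-0.40)·900 + (-0.20)·500 + (+0.95)·925 = 418.75

d_G = 456.25, d_T = 363.75, d_R = 418.75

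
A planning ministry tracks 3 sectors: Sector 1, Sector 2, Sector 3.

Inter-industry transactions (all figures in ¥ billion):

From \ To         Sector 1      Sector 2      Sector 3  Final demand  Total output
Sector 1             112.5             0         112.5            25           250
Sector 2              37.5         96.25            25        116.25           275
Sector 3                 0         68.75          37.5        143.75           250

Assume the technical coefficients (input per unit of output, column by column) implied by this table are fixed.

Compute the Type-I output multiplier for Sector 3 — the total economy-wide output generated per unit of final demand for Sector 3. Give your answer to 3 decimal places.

Technical coefficients a_ij = z_ij / X_j:
  a_11 = 112.5/250 = 0.45, a_21 = 37.5/250 = 0.15, a_31 = 0/250 = 0.00
  a_12 = 0/275 = 0.00, a_22 = 96.25/275 = 0.35, a_32 = 68.75/275 = 0.25
  a_13 = 112.5/250 = 0.45, a_23 = 25/250 = 0.10, a_33 = 37.5/250 = 0.15
I − A =
  [   0.55     0.00    -0.45]
  [  -0.15     0.65    -0.10]
  [   0.00    -0.25     0.85]
Cofactors of I−A, C_ij = (−1)^(i+j)·(minor ij) (rows/columns in the sector order above):
  C_11 = (0.65)(0.85) − (-0.10)(-0.25) = 0.5275
  C_12 = −[(-0.15)(0.85) − (-0.10)(0.00)] = 0.1275
  C_13 = (-0.15)(-0.25) − (0.65)(0.00) = 0.0375
  C_21 = −[(0.00)(0.85) − (-0.45)(-0.25)] = 0.1125
  C_22 = (0.55)(0.85) − (-0.45)(0.00) = 0.4675
  C_23 = −[(0.55)(-0.25) − (0.00)(0.00)] = 0.1375
  C_31 = (0.00)(-0.10) − (-0.45)(0.65) = 0.2925
  C_32 = −[(0.55)(-0.10) − (-0.45)(-0.15)] = 0.1225
  C_33 = (0.55)(0.65) − (0.00)(-0.15) = 0.3575
det(I−A) = Σ_j (I−A)_1j·C_1j = (0.55)(0.5275) + (0.00)(0.1275) + (-0.45)(0.0375) = 0.27325
adj(I−A) = Cᵀ =
  [ 0.5275   0.1125   0.2925]
  [ 0.1275   0.4675   0.1225]
  [ 0.0375   0.1375   0.3575]
(I − A)⁻¹ = adj(I−A) / det(I−A) ≈
  [   1.9305     0.4117     1.0704]
  [   0.4666     1.7109     0.4483]
  [   0.1372     0.5032     1.3083]
The output multiplier for sector j is the column-j sum of the Leontief inverse (I − A)⁻¹ = adj(I−A) / det(I−A).
Column 3 of adj(I−A): (0.2925, 0.1225, 0.3575); det(I−A) = 0.27325.
m_3 = (0.2925 + 0.1225 + 0.3575) / 0.27325 = 0.7725 / 0.27325 ≈ 2.827.

m_3 = 2.827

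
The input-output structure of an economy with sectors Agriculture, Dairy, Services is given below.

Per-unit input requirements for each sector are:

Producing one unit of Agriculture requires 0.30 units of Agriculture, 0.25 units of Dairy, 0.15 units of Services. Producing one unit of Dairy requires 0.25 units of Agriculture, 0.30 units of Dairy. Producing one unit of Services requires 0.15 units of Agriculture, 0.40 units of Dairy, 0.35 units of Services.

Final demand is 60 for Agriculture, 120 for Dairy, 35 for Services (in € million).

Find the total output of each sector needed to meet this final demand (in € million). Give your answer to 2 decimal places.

x_1 = 218.41, x_2 = 309.00, x_3 = 104.25

I − A =
  [   0.70    -0.25    -0.15]
  [  -0.25     0.70    -0.40]
  [  -0.15     0.00     0.65]
Cofactors of I−A, C_ij = (−1)^(i+j)·(minor ij) (rows/columns in the sector order above):
  C_11 = (0.70)(0.65) − (-0.40)(0.00) = 0.4550
  C_12 = −[(-0.25)(0.65) − (-0.40)(-0.15)] = 0.2225
  C_13 = (-0.25)(0.00) − (0.70)(-0.15) = 0.1050
  C_21 = −[(-0.25)(0.65) − (-0.15)(0.00)] = 0.1625
  C_22 = (0.70)(0.65) − (-0.15)(-0.15) = 0.4325
  C_23 = −[(0.70)(0.00) − (-0.25)(-0.15)] = 0.0375
  C_31 = (-0.25)(-0.40) − (-0.15)(0.70) = 0.2050
  C_32 = −[(0.70)(-0.40) − (-0.15)(-0.25)] = 0.3175
  C_33 = (0.70)(0.70) − (-0.25)(-0.25) = 0.4275
det(I−A) = Σ_j (I−A)_1j·C_1j = (0.70)(0.4550) + (-0.25)(0.2225) + (-0.15)(0.1050) = 0.247125
adj(I−A) = Cᵀ =
  [ 0.4550   0.1625   0.2050]
  [ 0.2225   0.4325   0.3175]
  [ 0.1050   0.0375   0.4275]
(I − A)⁻¹ = adj(I−A) / det(I−A) ≈
  [   1.8412     0.6576     0.8295]
  [   0.9004     1.7501     1.2848]
  [   0.4249     0.1517     1.7299]
x = (I − A)⁻¹ d = adj(I−A)·d / det(I−A), with det(I−A) = 0.247125:
  x_1 = (0.4550·60 + 0.1625·120 + 0.2050·35) / 0.247125 = 53.975 / 0.247125 ≈ 218.41
  x_2 = (0.2225·60 + 0.4325·120 + 0.3175·35) / 0.247125 = 76.3625 / 0.247125 ≈ 309.00
  x_3 = (0.1050·60 + 0.0375·120 + 0.4275·35) / 0.247125 = 25.7625 / 0.247125 ≈ 104.25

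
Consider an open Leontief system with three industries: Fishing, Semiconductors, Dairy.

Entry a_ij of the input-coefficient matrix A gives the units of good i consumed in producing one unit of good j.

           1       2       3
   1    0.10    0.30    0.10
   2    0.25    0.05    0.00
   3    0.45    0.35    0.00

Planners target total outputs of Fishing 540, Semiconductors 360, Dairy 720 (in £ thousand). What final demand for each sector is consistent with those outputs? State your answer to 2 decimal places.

d_1 = 306.00, d_2 = 207.00, d_3 = 351.00

I − A =
  [   0.90    -0.30    -0.10]
  [  -0.25     0.95     0.00]
  [  -0.45    -0.35     1.00]
d = (I − A) x:
  d_1 = (+0.90)·540 + (-0.30)·360 + (-0.10)·720 = 306.00
  d_2 = (-0.25)·540 + (+0.95)·360 + (+0.00)·720 = 207.00
  d_3 = (-0.45)·540 + (-0.35)·360 + (+1.00)·720 = 351.00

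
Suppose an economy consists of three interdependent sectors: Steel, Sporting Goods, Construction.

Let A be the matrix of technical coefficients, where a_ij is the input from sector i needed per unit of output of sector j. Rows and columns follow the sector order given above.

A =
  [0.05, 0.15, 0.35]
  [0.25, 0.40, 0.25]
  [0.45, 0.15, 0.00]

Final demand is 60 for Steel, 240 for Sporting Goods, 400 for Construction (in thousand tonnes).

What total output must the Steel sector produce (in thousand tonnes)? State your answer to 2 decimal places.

x_1 = 487.01

I − A =
  [   0.95    -0.15    -0.35]
  [  -0.25     0.60    -0.25]
  [  -0.45    -0.15     1.00]
Cofactors of I−A, C_ij = (−1)^(i+j)·(minor ij) (rows/columns in the sector order above):
  C_11 = (0.60)(1.00) − (-0.25)(-0.15) = 0.5625
  C_12 = −[(-0.25)(1.00) − (-0.25)(-0.45)] = 0.3625
  C_13 = (-0.25)(-0.15) − (0.60)(-0.45) = 0.3075
  C_21 = −[(-0.15)(1.00) − (-0.35)(-0.15)] = 0.2025
  C_22 = (0.95)(1.00) − (-0.35)(-0.45) = 0.7925
  C_23 = −[(0.95)(-0.15) − (-0.15)(-0.45)] = 0.2100
  C_31 = (-0.15)(-0.25) − (-0.35)(0.60) = 0.2475
  C_32 = −[(0.95)(-0.25) − (-0.35)(-0.25)] = 0.3250
  C_33 = (0.95)(0.60) − (-0.15)(-0.25) = 0.5325
det(I−A) = Σ_j (I−A)_1j·C_1j = (0.95)(0.5625) + (-0.15)(0.3625) + (-0.35)(0.3075) = 0.372375
adj(I−A) = Cᵀ =
  [ 0.5625   0.2025   0.2475]
  [ 0.3625   0.7925   0.3250]
  [ 0.3075   0.2100   0.5325]
(I − A)⁻¹ = adj(I−A) / det(I−A) ≈
  [   1.5106     0.5438     0.6647]
  [   0.9735     2.1282     0.8728]
  [   0.8258     0.5639     1.4300]
x = (I − A)⁻¹ d = adj(I−A)·d / det(I−A), with det(I−A) = 0.372375:
  x_1 = (0.5625·60 + 0.2025·240 + 0.2475·400) / 0.372375 = 181.35 / 0.372375 ≈ 487.01
  x_2 = (0.3625·60 + 0.7925·240 + 0.3250·400) / 0.372375 = 341.95 / 0.372375 ≈ 918.29
  x_3 = (0.3075·60 + 0.2100·240 + 0.5325·400) / 0.372375 = 281.85 / 0.372375 ≈ 756.90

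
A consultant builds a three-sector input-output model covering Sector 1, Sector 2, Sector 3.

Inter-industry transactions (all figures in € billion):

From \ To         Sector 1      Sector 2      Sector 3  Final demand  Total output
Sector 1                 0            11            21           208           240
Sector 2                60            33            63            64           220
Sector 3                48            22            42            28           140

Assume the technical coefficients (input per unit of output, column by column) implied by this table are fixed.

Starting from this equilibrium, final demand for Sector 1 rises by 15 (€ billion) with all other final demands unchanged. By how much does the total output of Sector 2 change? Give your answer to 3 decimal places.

Δx_2 = 7.833

Technical coefficients a_ij = z_ij / X_j:
  a_11 = 0/240 = 0.00, a_21 = 60/240 = 0.25, a_31 = 48/240 = 0.20
  a_12 = 11/220 = 0.05, a_22 = 33/220 = 0.15, a_32 = 22/220 = 0.10
  a_13 = 21/140 = 0.15, a_23 = 63/140 = 0.45, a_33 = 42/140 = 0.30
I − A =
  [   1.00    -0.05    -0.15]
  [  -0.25     0.85    -0.45]
  [  -0.20    -0.10     0.70]
Cofactors of I−A, C_ij = (−1)^(i+j)·(minor ij) (rows/columns in the sector order above):
  C_11 = (0.85)(0.70) − (-0.45)(-0.10) = 0.5500
  C_12 = −[(-0.25)(0.70) − (-0.45)(-0.20)] = 0.2650
  C_13 = (-0.25)(-0.10) − (0.85)(-0.20) = 0.1950
  C_21 = −[(-0.05)(0.70) − (-0.15)(-0.10)] = 0.0500
  C_22 = (1.00)(0.70) − (-0.15)(-0.20) = 0.6700
  C_23 = −[(1.00)(-0.10) − (-0.05)(-0.20)] = 0.1100
  C_31 = (-0.05)(-0.45) − (-0.15)(0.85) = 0.1500
  C_32 = −[(1.00)(-0.45) − (-0.15)(-0.25)] = 0.4875
  C_33 = (1.00)(0.85) − (-0.05)(-0.25) = 0.8375
det(I−A) = Σ_j (I−A)_1j·C_1j = (1.00)(0.5500) + (-0.05)(0.2650) + (-0.15)(0.1950) = 0.5075
adj(I−A) = Cᵀ =
  [ 0.5500   0.0500   0.1500]
  [ 0.2650   0.6700   0.4875]
  [ 0.1950   0.1100   0.8375]
(I − A)⁻¹ = adj(I−A) / det(I−A) ≈
  [   1.0837     0.0985     0.2956]
  [   0.5222     1.3202     0.9606]
  [   0.3842     0.2167     1.6502]
Δx = (I − A)⁻¹ Δd with Δd having +15 in the Sector 1 component and 0 elsewhere.
So Δx_2 = L_21 · (+15), where L_21 = adj(I−A)_21 / det(I−A) = 0.2650 / 0.5075.
Δx_2 = 0.2650 × (+15) / 0.5075 = 3.975 / 0.5075 ≈ 7.833.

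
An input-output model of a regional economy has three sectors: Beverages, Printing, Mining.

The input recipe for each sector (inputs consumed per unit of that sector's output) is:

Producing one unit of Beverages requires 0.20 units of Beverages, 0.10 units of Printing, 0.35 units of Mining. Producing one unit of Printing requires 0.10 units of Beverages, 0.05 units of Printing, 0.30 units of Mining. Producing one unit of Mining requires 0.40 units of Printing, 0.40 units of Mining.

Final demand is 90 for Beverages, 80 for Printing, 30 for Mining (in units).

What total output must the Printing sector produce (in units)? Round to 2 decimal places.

I − A =
  [   0.80    -0.10     0.00]
  [  -0.10     0.95    -0.40]
  [  -0.35    -0.30     0.60]
Cofactors of I−A, C_ij = (−1)^(i+j)·(minor ij) (rows/columns in the sector order above):
  C_11 = (0.95)(0.60) − (-0.40)(-0.30) = 0.4500
  C_12 = −[(-0.10)(0.60) − (-0.40)(-0.35)] = 0.2000
  C_13 = (-0.10)(-0.30) − (0.95)(-0.35) = 0.3625
  C_21 = −[(-0.10)(0.60) − (0.00)(-0.30)] = 0.0600
  C_22 = (0.80)(0.60) − (0.00)(-0.35) = 0.4800
  C_23 = −[(0.80)(-0.30) − (-0.10)(-0.35)] = 0.2750
  C_31 = (-0.10)(-0.40) − (0.00)(0.95) = 0.0400
  C_32 = −[(0.80)(-0.40) − (0.00)(-0.10)] = 0.3200
  C_33 = (0.80)(0.95) − (-0.10)(-0.10) = 0.7500
det(I−A) = Σ_j (I−A)_1j·C_1j = (0.80)(0.4500) + (-0.10)(0.2000) + (0.00)(0.3625) = 0.3400
adj(I−A) = Cᵀ =
  [ 0.4500   0.0600   0.0400]
  [ 0.2000   0.4800   0.3200]
  [ 0.3625   0.2750   0.7500]
(I − A)⁻¹ = adj(I−A) / det(I−A) ≈
  [   1.3235     0.1765     0.1176]
  [   0.5882     1.4118     0.9412]
  [   1.0662     0.8088     2.2059]
x = (I − A)⁻¹ d = adj(I−A)·d / det(I−A), with det(I−A) = 0.3400:
  x_1 = (0.4500·90 + 0.0600·80 + 0.0400·30) / 0.3400 = 46.50 / 0.3400 ≈ 136.76
  x_2 = (0.2000·90 + 0.4800·80 + 0.3200·30) / 0.3400 = 66.00 / 0.3400 ≈ 194.12
  x_3 = (0.3625·90 + 0.2750·80 + 0.7500·30) / 0.3400 = 77.125 / 0.3400 ≈ 226.84

x_2 = 194.12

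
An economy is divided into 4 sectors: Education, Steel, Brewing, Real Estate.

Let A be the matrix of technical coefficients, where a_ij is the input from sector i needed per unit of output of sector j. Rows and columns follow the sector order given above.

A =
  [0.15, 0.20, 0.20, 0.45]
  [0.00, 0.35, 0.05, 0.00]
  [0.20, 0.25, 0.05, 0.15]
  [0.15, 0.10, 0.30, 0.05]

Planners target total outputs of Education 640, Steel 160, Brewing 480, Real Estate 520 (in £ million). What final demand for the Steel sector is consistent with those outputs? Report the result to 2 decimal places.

d_2 = 80.00

I − A =
  [   0.85    -0.20    -0.20    -0.45]
  [   0.00     0.65    -0.05     0.00]
  [  -0.20    -0.25     0.95    -0.15]
  [  -0.15    -0.10    -0.30     0.95]
d = (I − A) x:
  d_1 = (+0.85)·640 + (-0.20)·160 + (-0.20)·480 + (-0.45)·520 = 182.00
  d_2 = (+0.00)·640 + (+0.65)·160 + (-0.05)·480 + (+0.00)·520 = 80.00
  d_3 = (-0.20)·640 + (-0.25)·160 + (+0.95)·480 + (-0.15)·520 = 210.00
  d_4 = (-0.15)·640 + (-0.10)·160 + (-0.30)·480 + (+0.95)·520 = 238.00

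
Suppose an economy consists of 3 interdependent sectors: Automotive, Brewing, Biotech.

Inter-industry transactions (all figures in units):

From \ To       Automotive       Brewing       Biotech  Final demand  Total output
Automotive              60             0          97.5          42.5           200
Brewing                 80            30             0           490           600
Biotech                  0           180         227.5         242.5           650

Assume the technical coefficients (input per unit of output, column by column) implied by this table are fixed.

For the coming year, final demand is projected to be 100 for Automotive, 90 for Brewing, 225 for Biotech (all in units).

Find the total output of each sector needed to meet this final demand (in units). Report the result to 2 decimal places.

x_1 = 236.24, x_2 = 194.21, x_3 = 435.79

Technical coefficients a_ij = z_ij / X_j:
  a_11 = 60/200 = 0.30, a_21 = 80/200 = 0.40, a_31 = 0/200 = 0.00
  a_12 = 0/600 = 0.00, a_22 = 30/600 = 0.05, a_32 = 180/600 = 0.30
  a_13 = 97.5/650 = 0.15, a_23 = 0/650 = 0.00, a_33 = 227.5/650 = 0.35
I − A =
  [   0.70     0.00    -0.15]
  [  -0.40     0.95     0.00]
  [   0.00    -0.30     0.65]
Cofactors of I−A, C_ij = (−1)^(i+j)·(minor ij) (rows/columns in the sector order above):
  C_11 = (0.95)(0.65) − (0.00)(-0.30) = 0.6175
  C_12 = −[(-0.40)(0.65) − (0.00)(0.00)] = 0.2600
  C_13 = (-0.40)(-0.30) − (0.95)(0.00) = 0.1200
  C_21 = −[(0.00)(0.65) − (-0.15)(-0.30)] = 0.0450
  C_22 = (0.70)(0.65) − (-0.15)(0.00) = 0.4550
  C_23 = −[(0.70)(-0.30) − (0.00)(0.00)] = 0.2100
  C_31 = (0.00)(0.00) − (-0.15)(0.95) = 0.1425
  C_32 = −[(0.70)(0.00) − (-0.15)(-0.40)] = 0.0600
  C_33 = (0.70)(0.95) − (0.00)(-0.40) = 0.6650
det(I−A) = Σ_j (I−A)_1j·C_1j = (0.70)(0.6175) + (0.00)(0.2600) + (-0.15)(0.1200) = 0.41425
adj(I−A) = Cᵀ =
  [ 0.6175   0.0450   0.1425]
  [ 0.2600   0.4550   0.0600]
  [ 0.1200   0.2100   0.6650]
(I − A)⁻¹ = adj(I−A) / det(I−A) ≈
  [   1.4906     0.1086     0.3440]
  [   0.6276     1.0984     0.1448]
  [   0.2897     0.5069     1.6053]
x = (I − A)⁻¹ d = adj(I−A)·d / det(I−A), with det(I−A) = 0.41425:
  x_1 = (0.6175·100 + 0.0450·90 + 0.1425·225) / 0.41425 = 97.8625 / 0.41425 ≈ 236.24
  x_2 = (0.2600·100 + 0.4550·90 + 0.0600·225) / 0.41425 = 80.45 / 0.41425 ≈ 194.21
  x_3 = (0.1200·100 + 0.2100·90 + 0.6650·225) / 0.41425 = 180.525 / 0.41425 ≈ 435.79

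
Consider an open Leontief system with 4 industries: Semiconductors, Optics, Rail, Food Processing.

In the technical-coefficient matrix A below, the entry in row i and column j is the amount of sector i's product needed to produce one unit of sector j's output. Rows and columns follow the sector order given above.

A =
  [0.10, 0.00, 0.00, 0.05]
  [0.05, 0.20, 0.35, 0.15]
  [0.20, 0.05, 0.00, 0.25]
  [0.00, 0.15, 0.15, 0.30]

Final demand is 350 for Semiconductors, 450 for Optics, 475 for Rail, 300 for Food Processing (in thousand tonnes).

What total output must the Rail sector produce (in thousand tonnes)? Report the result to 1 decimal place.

x_R = 828.7

I − A =
  [   0.90     0.00     0.00    -0.05]
  [  -0.05     0.80    -0.35    -0.15]
  [  -0.20    -0.05     1.00    -0.25]
  [   0.00    -0.15    -0.15     0.70]
Compute the cofactors C_ij = (−1)^(i+j)·(3×3 minor ij) of I−A; the adjugate is their transpose:
adj(I−A) = Cᵀ =
  [ 0.481000   0.007875   0.008625   0.039125]
  [ 0.086625   0.594750   0.241125   0.219750]
  [ 0.111125   0.066750   0.483375   0.194875]
  [ 0.042375   0.141750   0.155250   0.704250]
det(I−A) = Σ_j (I−A)_1j·C_1j = (0.90)(0.481000) + (0.00)(0.086625) + (0.00)(0.111125) + (-0.05)(0.042375) = 0.43078125
(I − A)⁻¹ = adj(I−A) / det(I−A) ≈
  [   1.1166     0.0183     0.0200     0.0908]
  [   0.2011     1.3806     0.5597     0.5101]
  [   0.2580     0.1550     1.1221     0.4524]
  [   0.0984     0.3291     0.3604     1.6348]
x = (I − A)⁻¹ d = adj(I−A)·d / det(I−A), with det(I−A) = 0.43078125:
  x_S = (0.481000·350 + 0.007875·450 + 0.008625·475 + 0.039125·300) / 0.43078125 = 187.728125 / 0.43078125 ≈ 435.8
  x_O = (0.086625·350 + 0.594750·450 + 0.241125·475 + 0.219750·300) / 0.43078125 = 478.415625 / 0.43078125 ≈ 1110.6
  x_R = (0.111125·350 + 0.066750·450 + 0.483375·475 + 0.194875·300) / 0.43078125 = 356.996875 / 0.43078125 ≈ 828.7
  x_F = (0.042375·350 + 0.141750·450 + 0.155250·475 + 0.704250·300) / 0.43078125 = 363.6375 / 0.43078125 ≈ 844.1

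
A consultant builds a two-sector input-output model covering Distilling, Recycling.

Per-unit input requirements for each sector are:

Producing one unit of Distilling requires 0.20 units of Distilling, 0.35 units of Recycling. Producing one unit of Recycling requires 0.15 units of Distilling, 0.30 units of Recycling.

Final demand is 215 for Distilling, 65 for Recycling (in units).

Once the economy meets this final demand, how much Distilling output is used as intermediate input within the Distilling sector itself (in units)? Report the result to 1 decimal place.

z_DD = 63.2

I − A =
  [   0.80    -0.15]
  [  -0.35     0.70]
det(I−A) = (0.80)(0.70) − (-0.15)(-0.35) = 0.5075
adj(I−A) = [[0.70, 0.15], [0.35, 0.80]]
(I − A)⁻¹ = adj(I−A) / det(I−A) ≈
  [   1.3793     0.2956]
  [   0.6897     1.5764]
First solve x = (I − A)⁻¹ d = adj(I−A)·d / det(I−A); in particular x_D = (0.70·215 + 0.15·65) / 0.5075 = 160.25 / 0.5075 ≈ 315.764.
Intermediate flow from D to D: z_DD = a_DD · x_D = 0.20 × 160.25 / 0.5075 = 32.05 / 0.5075 ≈ 63.2.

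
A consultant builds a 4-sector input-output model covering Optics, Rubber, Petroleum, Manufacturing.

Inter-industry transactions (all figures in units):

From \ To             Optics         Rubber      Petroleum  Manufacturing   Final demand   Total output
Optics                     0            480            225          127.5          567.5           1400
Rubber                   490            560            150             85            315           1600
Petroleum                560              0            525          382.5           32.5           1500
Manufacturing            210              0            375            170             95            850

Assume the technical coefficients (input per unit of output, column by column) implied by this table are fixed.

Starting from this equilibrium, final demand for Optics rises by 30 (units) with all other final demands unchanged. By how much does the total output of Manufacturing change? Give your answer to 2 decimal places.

Δx_M = 26.11

Technical coefficients a_ij = z_ij / X_j:
  a_OO = 0/1400 = 0.00, a_RO = 490/1400 = 0.35, a_PO = 560/1400 = 0.40, a_MO = 210/1400 = 0.15
  a_OR = 480/1600 = 0.30, a_RR = 560/1600 = 0.35, a_PR = 0/1600 = 0.00, a_MR = 0/1600 = 0.00
  a_OP = 225/1500 = 0.15, a_RP = 150/1500 = 0.10, a_PP = 525/1500 = 0.35, a_MP = 375/1500 = 0.25
  a_OM = 127.5/850 = 0.15, a_RM = 85/850 = 0.10, a_PM = 382.5/850 = 0.45, a_MM = 170/850 = 0.20
I − A =
  [   1.00    -0.30    -0.15    -0.15]
  [  -0.35     0.65    -0.10    -0.10]
  [  -0.40     0.00     0.65    -0.45]
  [  -0.15     0.00    -0.25     0.80]
Compute the cofactors C_ij = (−1)^(i+j)·(3×3 minor ij) of I−A; the adjugate is their transpose:
adj(I−A) = Cᵀ =
  [ 0.264875   0.122250   0.133875   0.140250]
  [ 0.201125   0.319750   0.160125   0.167750]
  [ 0.251875   0.116250   0.416875   0.296250]
  [ 0.128375   0.059250   0.155375   0.303250]
det(I−A) = Σ_j (I−A)_1j·C_1j = (1.00)(0.264875) + (-0.30)(0.201125) + (-0.15)(0.251875) + (-0.15)(0.128375) = 0.1475
(I − A)⁻¹ = adj(I−A) / det(I−A) ≈
  [   1.7958     0.8288     0.9076     0.9508]
  [   1.3636     2.1678     1.0856     1.1373]
  [   1.7076     0.7881     2.8263     2.0085]
  [   0.8703     0.4017     1.0534     2.0559]
Δx = (I − A)⁻¹ Δd with Δd having +30 in the Optics component and 0 elsewhere.
So Δx_M = L_MO · (+30), where L_MO = adj(I−A)_MO / det(I−A) = 0.128375 / 0.1475.
Δx_M = 0.128375 × (+30) / 0.1475 = 3.85125 / 0.1475 ≈ 26.11.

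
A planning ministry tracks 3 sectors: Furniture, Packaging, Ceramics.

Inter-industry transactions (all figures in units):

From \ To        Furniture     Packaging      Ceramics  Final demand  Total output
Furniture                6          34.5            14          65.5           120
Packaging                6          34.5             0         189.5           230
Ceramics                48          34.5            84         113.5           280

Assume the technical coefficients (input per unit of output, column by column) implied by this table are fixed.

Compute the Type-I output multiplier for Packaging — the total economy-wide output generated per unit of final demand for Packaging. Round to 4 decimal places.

Technical coefficients a_ij = z_ij / X_j:
  a_11 = 6/120 = 0.05, a_21 = 6/120 = 0.05, a_31 = 48/120 = 0.40
  a_12 = 34.5/230 = 0.15, a_22 = 34.5/230 = 0.15, a_32 = 34.5/230 = 0.15
  a_13 = 14/280 = 0.05, a_23 = 0/280 = 0.00, a_33 = 84/280 = 0.30
I − A =
  [   0.95    -0.15    -0.05]
  [  -0.05     0.85     0.00]
  [  -0.40    -0.15     0.70]
Cofactors of I−A, C_ij = (−1)^(i+j)·(minor ij) (rows/columns in the sector order above):
  C_11 = (0.85)(0.70) − (0.00)(-0.15) = 0.5950
  C_12 = −[(-0.05)(0.70) − (0.00)(-0.40)] = 0.0350
  C_13 = (-0.05)(-0.15) − (0.85)(-0.40) = 0.3475
  C_21 = −[(-0.15)(0.70) − (-0.05)(-0.15)] = 0.1125
  C_22 = (0.95)(0.70) − (-0.05)(-0.40) = 0.6450
  C_23 = −[(0.95)(-0.15) − (-0.15)(-0.40)] = 0.2025
  C_31 = (-0.15)(0.00) − (-0.05)(0.85) = 0.0425
  C_32 = −[(0.95)(0.00) − (-0.05)(-0.05)] = 0.0025
  C_33 = (0.95)(0.85) − (-0.15)(-0.05) = 0.8000
det(I−A) = Σ_j (I−A)_1j·C_1j = (0.95)(0.5950) + (-0.15)(0.0350) + (-0.05)(0.3475) = 0.542625
adj(I−A) = Cᵀ =
  [ 0.5950   0.1125   0.0425]
  [ 0.0350   0.6450   0.0025]
  [ 0.3475   0.2025   0.8000]
(I − A)⁻¹ = adj(I−A) / det(I−A) ≈
  [   1.09652     0.20733     0.07832]
  [   0.06450     1.18867     0.00461]
  [   0.64041     0.37319     1.47431]
The output multiplier for sector j is the column-j sum of the Leontief inverse (I − A)⁻¹ = adj(I−A) / det(I−A).
Column 2 of adj(I−A): (0.1125, 0.6450, 0.2025); det(I−A) = 0.542625.
m_2 = (0.1125 + 0.6450 + 0.2025) / 0.542625 = 0.96 / 0.542625 ≈ 1.7692.

m_2 = 1.7692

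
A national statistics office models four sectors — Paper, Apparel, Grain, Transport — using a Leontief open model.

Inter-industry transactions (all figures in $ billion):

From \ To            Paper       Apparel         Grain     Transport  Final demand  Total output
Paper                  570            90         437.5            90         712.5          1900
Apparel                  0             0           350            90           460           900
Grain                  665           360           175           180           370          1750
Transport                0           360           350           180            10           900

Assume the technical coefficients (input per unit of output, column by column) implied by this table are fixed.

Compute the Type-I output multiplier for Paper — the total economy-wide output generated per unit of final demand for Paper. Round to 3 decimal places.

Technical coefficients a_ij = z_ij / X_j:
  a_PP = 570/1900 = 0.30, a_AP = 0/1900 = 0.00, a_GP = 665/1900 = 0.35, a_TP = 0/1900 = 0.00
  a_PA = 90/900 = 0.10, a_AA = 0/900 = 0.00, a_GA = 360/900 = 0.40, a_TA = 360/900 = 0.40
  a_PG = 437.5/1750 = 0.25, a_AG = 350/1750 = 0.20, a_GG = 175/1750 = 0.10, a_TG = 350/1750 = 0.20
  a_PT = 90/900 = 0.10, a_AT = 90/900 = 0.10, a_GT = 180/900 = 0.20, a_TT = 180/900 = 0.20
I − A =
  [   0.70    -0.10    -0.25    -0.10]
  [   0.00     1.00    -0.20    -0.10]
  [  -0.35    -0.40     0.90    -0.20]
  [   0.00    -0.40    -0.20     0.80]
Compute the cofactors C_ij = (−1)^(i+j)·(3×3 minor ij) of I−A; the adjugate is their transpose:
adj(I−A) = Cᵀ =
  [ 0.55600   0.21200   0.23600   0.15500]
  [ 0.06300   0.39900   0.12600   0.08925]
  [ 0.26600   0.32200   0.53200   0.20650]
  [ 0.09800   0.28000   0.19600   0.47950]
det(I−A) = Σ_j (I−A)_1j·C_1j = (0.70)(0.55600) + (-0.10)(0.06300) + (-0.25)(0.26600) + (-0.10)(0.09800) = 0.3066
(I − A)⁻¹ = adj(I−A) / det(I−A) ≈
  [   1.8134     0.6915     0.7697     0.5055]
  [   0.2055     1.3014     0.4110     0.2911]
  [   0.8676     1.0502     1.7352     0.6735]
  [   0.3196     0.9132     0.6393     1.5639]
The output multiplier for sector j is the column-j sum of the Leontief inverse (I − A)⁻¹ = adj(I−A) / det(I−A).
Column P of adj(I−A): (0.55600, 0.06300, 0.26600, 0.09800); det(I−A) = 0.3066.
m_P = (0.55600 + 0.06300 + 0.26600 + 0.09800) / 0.3066 = 0.983 / 0.3066 ≈ 3.206.

m_P = 3.206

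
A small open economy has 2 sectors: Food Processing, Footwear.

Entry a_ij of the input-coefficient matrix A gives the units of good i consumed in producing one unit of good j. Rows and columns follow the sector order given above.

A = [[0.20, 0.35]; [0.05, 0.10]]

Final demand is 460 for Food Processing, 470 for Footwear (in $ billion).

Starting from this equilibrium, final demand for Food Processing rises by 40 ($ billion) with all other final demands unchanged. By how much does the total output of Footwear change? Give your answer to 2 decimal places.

Δx_2 = 2.85

I − A =
  [   0.80    -0.35]
  [  -0.05     0.90]
det(I−A) = (0.80)(0.90) − (-0.35)(-0.05) = 0.7025
adj(I−A) = [[0.90, 0.35], [0.05, 0.80]]
(I − A)⁻¹ = adj(I−A) / det(I−A) ≈
  [   1.2811     0.4982]
  [   0.0712     1.1388]
Δx = (I − A)⁻¹ Δd with Δd having +40 in the Food Processing component and 0 elsewhere.
So Δx_2 = L_21 · (+40), where L_21 = adj(I−A)_21 / det(I−A) = 0.05 / 0.7025.
Δx_2 = 0.05 × (+40) / 0.7025 = 2.00 / 0.7025 ≈ 2.85.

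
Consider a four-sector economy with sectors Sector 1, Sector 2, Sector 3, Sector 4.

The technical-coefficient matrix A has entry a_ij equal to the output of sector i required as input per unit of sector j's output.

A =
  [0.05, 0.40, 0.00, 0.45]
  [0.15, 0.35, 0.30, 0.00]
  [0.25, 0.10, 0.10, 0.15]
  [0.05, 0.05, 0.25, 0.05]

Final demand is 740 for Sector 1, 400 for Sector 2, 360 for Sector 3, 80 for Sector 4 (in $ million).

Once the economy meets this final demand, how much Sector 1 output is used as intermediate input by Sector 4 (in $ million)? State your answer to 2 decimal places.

z_14 = 247.36

I − A =
  [   0.95    -0.40     0.00    -0.45]
  [  -0.15     0.65    -0.30     0.00]
  [  -0.25    -0.10     0.90    -0.15]
  [  -0.05    -0.05    -0.25     0.95]
Compute the cofactors C_ij = (−1)^(i+j)·(3×3 minor ij) of I−A; the adjugate is their transpose:
adj(I−A) = Cᵀ =
  [ 0.500625   0.358500   0.193875   0.267750]
  [ 0.196125   0.728250   0.280875   0.137250]
  [ 0.174625   0.198750   0.511625   0.163500]
  [ 0.082625   0.109500   0.159625   0.443250]
det(I−A) = Σ_j (I−A)_1j·C_1j = (0.95)(0.500625) + (-0.40)(0.196125) + (0.00)(0.174625) + (-0.45)(0.082625) = 0.3599625
(I − A)⁻¹ = adj(I−A) / det(I−A) ≈
  [   1.3908     0.9959     0.5386     0.7438]
  [   0.5448     2.0231     0.7803     0.3813]
  [   0.4851     0.5521     1.4213     0.4542]
  [   0.2295     0.3042     0.4434     1.2314]
First solve x = (I − A)⁻¹ d = adj(I−A)·d / det(I−A); in particular x_4 = (0.082625·740 + 0.109500·400 + 0.159625·360 + 0.443250·80) / 0.3599625 = 197.8675 / 0.3599625 ≈ 549.6892.
Intermediate flow from 1 to 4: z_14 = a_14 · x_4 = 0.45 × 197.8675 / 0.3599625 = 89.040375 / 0.3599625 ≈ 247.36.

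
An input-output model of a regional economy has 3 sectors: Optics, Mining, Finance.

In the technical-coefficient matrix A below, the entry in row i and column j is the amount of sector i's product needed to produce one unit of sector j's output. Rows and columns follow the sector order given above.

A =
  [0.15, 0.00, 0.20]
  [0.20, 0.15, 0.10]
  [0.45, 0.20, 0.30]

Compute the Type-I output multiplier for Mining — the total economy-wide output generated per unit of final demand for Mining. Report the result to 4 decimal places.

I − A =
  [   0.85     0.00    -0.20]
  [  -0.20     0.85    -0.10]
  [  -0.45    -0.20     0.70]
Cofactors of I−A, C_ij = (−1)^(i+j)·(minor ij) (rows/columns in the sector order above):
  C_11 = (0.85)(0.70) − (-0.10)(-0.20) = 0.5750
  C_12 = −[(-0.20)(0.70) − (-0.10)(-0.45)] = 0.1850
  C_13 = (-0.20)(-0.20) − (0.85)(-0.45) = 0.4225
  C_21 = −[(0.00)(0.70) − (-0.20)(-0.20)] = 0.0400
  C_22 = (0.85)(0.70) − (-0.20)(-0.45) = 0.5050
  C_23 = −[(0.85)(-0.20) − (0.00)(-0.45)] = 0.1700
  C_31 = (0.00)(-0.10) − (-0.20)(0.85) = 0.1700
  C_32 = −[(0.85)(-0.10) − (-0.20)(-0.20)] = 0.1250
  C_33 = (0.85)(0.85) − (0.00)(-0.20) = 0.7225
det(I−A) = Σ_j (I−A)_1j·C_1j = (0.85)(0.5750) + (0.00)(0.1850) + (-0.20)(0.4225) = 0.40425
adj(I−A) = Cᵀ =
  [ 0.5750   0.0400   0.1700]
  [ 0.1850   0.5050   0.1250]
  [ 0.4225   0.1700   0.7225]
(I − A)⁻¹ = adj(I−A) / det(I−A) ≈
  [   1.42239     0.09895     0.42053]
  [   0.45764     1.24923     0.30921]
  [   1.04515     0.42053     1.78726]
The output multiplier for sector j is the column-j sum of the Leontief inverse (I − A)⁻¹ = adj(I−A) / det(I−A).
Column M of adj(I−A): (0.0400, 0.5050, 0.1700); det(I−A) = 0.40425.
m_M = (0.0400 + 0.5050 + 0.1700) / 0.40425 = 0.715 / 0.40425 ≈ 1.7687.

m_M = 1.7687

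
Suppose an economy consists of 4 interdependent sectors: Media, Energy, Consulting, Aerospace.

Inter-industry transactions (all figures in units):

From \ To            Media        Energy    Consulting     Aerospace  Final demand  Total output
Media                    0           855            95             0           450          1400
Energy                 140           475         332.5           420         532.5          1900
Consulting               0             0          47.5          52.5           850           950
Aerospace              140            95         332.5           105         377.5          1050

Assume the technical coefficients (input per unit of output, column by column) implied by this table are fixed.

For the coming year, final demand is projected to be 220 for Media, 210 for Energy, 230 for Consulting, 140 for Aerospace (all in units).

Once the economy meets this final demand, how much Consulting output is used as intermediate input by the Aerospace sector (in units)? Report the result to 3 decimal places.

z_CA = 17.716

Technical coefficients a_ij = z_ij / X_j:
  a_MM = 0/1400 = 0.00, a_EM = 140/1400 = 0.10, a_CM = 0/1400 = 0.00, a_AM = 140/1400 = 0.10
  a_ME = 855/1900 = 0.45, a_EE = 475/1900 = 0.25, a_CE = 0/1900 = 0.00, a_AE = 95/1900 = 0.05
  a_MC = 95/950 = 0.10, a_EC = 332.5/950 = 0.35, a_CC = 47.5/950 = 0.05, a_AC = 332.5/950 = 0.35
  a_MA = 0/1050 = 0.00, a_EA = 420/1050 = 0.40, a_CA = 52.5/1050 = 0.05, a_AA = 105/1050 = 0.10
I − A =
  [   1.00    -0.45    -0.10     0.00]
  [  -0.10     0.75    -0.35    -0.40]
  [   0.00     0.00     0.95    -0.05]
  [  -0.10    -0.05    -0.35     0.90]
Compute the cofactors C_ij = (−1)^(i+j)·(3×3 minor ij) of I−A; the adjugate is their transpose:
adj(I−A) = Cᵀ =
  [ 0.608250   0.377125   0.270250   0.182625]
  [ 0.123500   0.837000   0.468000   0.398000]
  [ 0.004000   0.004750   0.596500   0.035250]
  [ 0.076000   0.090250   0.288000   0.669750]
det(I−A) = Σ_j (I−A)_1j·C_1j = (1.00)(0.608250) + (-0.45)(0.123500) + (-0.10)(0.004000) + (0.00)(0.076000) = 0.552275
(I − A)⁻¹ = adj(I−A) / det(I−A) ≈
  [   1.1014     0.6829     0.4893     0.3307]
  [   0.2236     1.5155     0.8474     0.7207]
  [   0.0072     0.0086     1.0801     0.0638]
  [   0.1376     0.1634     0.5215     1.2127]
First solve x = (I − A)⁻¹ d = adj(I−A)·d / det(I−A); in particular x_A = (0.076000·220 + 0.090250·210 + 0.288000·230 + 0.669750·140) / 0.552275 = 195.6775 / 0.552275 ≈ 354.31171.
Intermediate flow from C to A: z_CA = a_CA · x_A = 0.05 × 195.6775 / 0.552275 = 9.783875 / 0.552275 ≈ 17.716.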